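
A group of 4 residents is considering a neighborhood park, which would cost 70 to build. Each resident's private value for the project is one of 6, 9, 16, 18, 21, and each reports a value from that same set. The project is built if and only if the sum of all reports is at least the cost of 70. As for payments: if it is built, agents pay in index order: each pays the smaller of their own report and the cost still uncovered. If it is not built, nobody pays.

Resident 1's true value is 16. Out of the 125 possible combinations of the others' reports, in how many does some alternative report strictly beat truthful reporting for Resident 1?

1

Others report (21, 21, 21): truth gives 0; report 9 gives 7 > 0. Violating.
Others report (6, 6, 6): truth gives 0; no alternative beats it.
Others report (6, 6, 9): truth gives 0; no alternative beats it.
(Checking all 125 profiles: 1 has a profitable deviation, 124 do not.)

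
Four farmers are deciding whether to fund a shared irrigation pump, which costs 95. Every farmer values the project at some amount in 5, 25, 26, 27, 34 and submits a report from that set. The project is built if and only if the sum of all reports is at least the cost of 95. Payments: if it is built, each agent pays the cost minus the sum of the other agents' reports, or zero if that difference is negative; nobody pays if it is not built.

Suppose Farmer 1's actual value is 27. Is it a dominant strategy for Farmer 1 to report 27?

Check each profile of the others' reports and compare truth against every alternative report.
Others report (27, 34, 34): truth gives 27, best alternative gives 27.
Others report (34, 27, 34): truth gives 27, best alternative gives 27.
Others report (34, 34, 27): truth gives 27, best alternative gives 27.
Others report (34, 34, 34): truth gives 27, best alternative gives 27.
Others report (26, 34, 34): truth gives 26, best alternative gives 26.
Others report (34, 26, 34): truth gives 26, best alternative gives 26.
(Remaining 119 profiles checked similarly; truth is weakly best in each.)
In every case the truthful report is at least as good as any alternative, so it is a dominant strategy.

Yes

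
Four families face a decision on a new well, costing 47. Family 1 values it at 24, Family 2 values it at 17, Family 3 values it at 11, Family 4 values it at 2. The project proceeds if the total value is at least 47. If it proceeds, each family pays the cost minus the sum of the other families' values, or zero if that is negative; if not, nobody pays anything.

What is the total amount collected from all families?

31

Total value 54 ≥ cost 47, so it is built.
Family 1: others sum to 30; max(0, 47 - 30) = 17.
Family 2: others sum to 37; max(0, 47 - 37) = 10.
Family 3: others sum to 43; max(0, 47 - 43) = 4.
Family 4: others sum to 52; max(0, 47 - 52) = 0.
Total collected = 17 + 10 + 4 + 0 = 31.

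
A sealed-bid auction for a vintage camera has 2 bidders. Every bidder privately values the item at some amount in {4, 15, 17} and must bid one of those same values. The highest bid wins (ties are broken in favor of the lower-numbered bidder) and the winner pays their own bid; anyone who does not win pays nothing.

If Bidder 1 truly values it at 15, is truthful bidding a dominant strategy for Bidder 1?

No

Consider the case where Bidder 2 bids 4.
Truthful bid 15: wins, pays 15, utility 15 - 15 = 0.
Bid 4 instead: wins, pays 4, utility 15 - 4 = 11.
Since 11 > 0, bidding 4 is strictly better here, so truthful bidding is not dominant.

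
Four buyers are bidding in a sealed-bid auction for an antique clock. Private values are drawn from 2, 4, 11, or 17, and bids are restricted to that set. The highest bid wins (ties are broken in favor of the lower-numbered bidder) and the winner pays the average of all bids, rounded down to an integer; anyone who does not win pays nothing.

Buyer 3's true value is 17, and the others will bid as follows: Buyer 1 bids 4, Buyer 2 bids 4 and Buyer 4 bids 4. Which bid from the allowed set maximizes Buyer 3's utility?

Bid 2: loses, pays 0, utility 0.
Bid 4: loses, pays 0, utility 0.
Bid 11: wins, pays 5, utility 17 - 5 = 12.
Bid 17: wins, pays 7, utility 17 - 7 = 10.
The best choice is 11 with utility 12.

11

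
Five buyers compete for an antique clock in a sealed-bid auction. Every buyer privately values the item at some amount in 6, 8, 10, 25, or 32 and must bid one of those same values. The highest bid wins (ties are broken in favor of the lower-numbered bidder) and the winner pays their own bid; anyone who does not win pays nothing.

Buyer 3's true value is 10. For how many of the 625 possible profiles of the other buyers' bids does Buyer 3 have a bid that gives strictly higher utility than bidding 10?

Others bid (6, 6, 6, 6): truth gives 0; bid 8 gives 2 > 0. Violating.
Others bid (6, 6, 6, 8): truth gives 0; bid 8 gives 2 > 0. Violating.
Others bid (6, 6, 8, 6): truth gives 0; bid 8 gives 2 > 0. Violating.
Others bid (6, 6, 8, 8): truth gives 0; bid 8 gives 2 > 0. Violating.
Others bid (6, 6, 6, 10): truth gives 0; no alternative beats it.
Others bid (6, 6, 6, 25): truth gives 0; no alternative beats it.
(Checking all 625 profiles: 4 have a profitable deviation, 621 do not.)

4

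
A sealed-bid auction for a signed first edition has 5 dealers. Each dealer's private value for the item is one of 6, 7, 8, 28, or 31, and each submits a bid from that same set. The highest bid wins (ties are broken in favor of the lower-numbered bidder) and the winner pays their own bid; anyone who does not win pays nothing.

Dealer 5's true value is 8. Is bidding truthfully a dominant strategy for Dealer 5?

No

Consider the case where Dealer 1 bids 6, Dealer 2 bids 6, Dealer 3 bids 6 and Dealer 4 bids 6.
Truthful bid 8: wins, pays 8, utility 8 - 8 = 0.
Bid 7 instead: wins, pays 7, utility 8 - 7 = 1.
Since 1 > 0, bidding 7 is strictly better here, so truthful bidding is not dominant.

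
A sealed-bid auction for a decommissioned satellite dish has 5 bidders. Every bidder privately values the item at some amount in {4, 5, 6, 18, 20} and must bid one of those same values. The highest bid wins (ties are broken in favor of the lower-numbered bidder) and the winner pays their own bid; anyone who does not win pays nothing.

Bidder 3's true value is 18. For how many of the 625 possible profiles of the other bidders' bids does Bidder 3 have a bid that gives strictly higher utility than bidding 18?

36

Others bid (4, 4, 4, 4): truth gives 0; bid 5 gives 13 > 0. Violating.
Others bid (4, 4, 4, 5): truth gives 0; bid 5 gives 13 > 0. Violating.
Others bid (4, 4, 4, 6): truth gives 0; bid 6 gives 12 > 0. Violating.
Others bid (4, 4, 5, 4): truth gives 0; bid 5 gives 13 > 0. Violating.
Others bid (4, 4, 4, 18): truth gives 0; no alternative beats it.
Others bid (4, 4, 4, 20): truth gives 0; no alternative beats it.
(Checking all 625 profiles: 36 have a profitable deviation, 589 do not.)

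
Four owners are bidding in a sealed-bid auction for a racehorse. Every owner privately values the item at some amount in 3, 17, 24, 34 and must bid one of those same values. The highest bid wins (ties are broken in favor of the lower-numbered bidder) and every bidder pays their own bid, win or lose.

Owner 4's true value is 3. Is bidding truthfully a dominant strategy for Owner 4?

Yes

Check each profile of the others' bids and compare truth against every alternative bid.
Others bid (3, 3, 17): truth gives -3, best alternative gives -17.
Others bid (3, 3, 24): truth gives -3, best alternative gives -17.
Others bid (3, 3, 34): truth gives -3, best alternative gives -17.
Others bid (3, 17, 3): truth gives -3, best alternative gives -17.
Others bid (3, 17, 17): truth gives -3, best alternative gives -17.
Others bid (3, 17, 24): truth gives -3, best alternative gives -17.
(Remaining 58 profiles checked similarly; truth is weakly best in each.)
In every case the truthful bid is at least as good as any alternative, so it is a dominant strategy.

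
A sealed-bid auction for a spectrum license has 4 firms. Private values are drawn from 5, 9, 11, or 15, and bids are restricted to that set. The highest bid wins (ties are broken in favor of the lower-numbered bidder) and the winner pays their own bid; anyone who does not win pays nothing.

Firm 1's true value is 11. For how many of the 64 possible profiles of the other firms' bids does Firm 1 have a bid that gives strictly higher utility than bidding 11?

8

Others bid (5, 5, 5): truth gives 0; bid 5 gives 6 > 0. Violating.
Others bid (5, 5, 9): truth gives 0; bid 9 gives 2 > 0. Violating.
Others bid (5, 9, 5): truth gives 0; bid 9 gives 2 > 0. Violating.
Others bid (5, 9, 9): truth gives 0; bid 9 gives 2 > 0. Violating.
Others bid (5, 5, 11): truth gives 0; no alternative beats it.
Others bid (5, 5, 15): truth gives 0; no alternative beats it.
(Checking all 64 profiles: 8 have a profitable deviation, 56 do not.)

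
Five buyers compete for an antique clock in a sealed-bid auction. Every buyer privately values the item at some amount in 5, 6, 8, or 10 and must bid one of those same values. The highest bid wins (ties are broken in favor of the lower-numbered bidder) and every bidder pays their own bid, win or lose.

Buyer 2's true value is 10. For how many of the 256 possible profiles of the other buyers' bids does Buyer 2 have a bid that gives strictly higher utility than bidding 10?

118

Others bid (5, 5, 5, 5): truth gives 0; bid 6 gives 4 > 0. Violating.
Others bid (5, 5, 5, 6): truth gives 0; bid 6 gives 4 > 0. Violating.
Others bid (5, 5, 5, 8): truth gives 0; bid 8 gives 2 > 0. Violating.
Others bid (5, 5, 6, 5): truth gives 0; bid 6 gives 4 > 0. Violating.
Others bid (5, 5, 5, 10): truth gives 0; no alternative beats it.
Others bid (5, 5, 6, 10): truth gives 0; no alternative beats it.
(Checking all 256 profiles: 118 have a profitable deviation, 138 do not.)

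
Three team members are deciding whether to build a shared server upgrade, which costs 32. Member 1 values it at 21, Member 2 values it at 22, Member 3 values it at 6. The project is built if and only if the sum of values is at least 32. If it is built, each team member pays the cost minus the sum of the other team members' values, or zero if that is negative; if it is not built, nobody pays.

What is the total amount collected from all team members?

Total value 49 ≥ cost 32, so it is built.
Member 1: others sum to 28; max(0, 32 - 28) = 4.
Member 2: others sum to 27; max(0, 32 - 27) = 5.
Member 3: others sum to 43; max(0, 32 - 43) = 0.
Total collected = 4 + 5 + 0 = 9.

9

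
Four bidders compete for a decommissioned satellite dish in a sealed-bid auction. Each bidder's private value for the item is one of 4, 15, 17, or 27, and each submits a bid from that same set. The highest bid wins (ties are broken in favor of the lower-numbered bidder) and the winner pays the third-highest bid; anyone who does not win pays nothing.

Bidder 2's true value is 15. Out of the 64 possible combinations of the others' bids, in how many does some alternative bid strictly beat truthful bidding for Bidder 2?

Others bid (4, 4, 17): truth gives 0; bid 17 gives 11 > 0. Violating.
Others bid (4, 4, 27): truth gives 0; bid 27 gives 11 > 0. Violating.
Others bid (4, 17, 4): truth gives 0; bid 17 gives 11 > 0. Violating.
Others bid (4, 27, 4): truth gives 0; bid 27 gives 11 > 0. Violating.
Others bid (4, 4, 4): truth gives 11; no alternative beats it.
Others bid (4, 4, 15): truth gives 11; no alternative beats it.
(Checking all 64 profiles: 6 have a profitable deviation, 58 do not.)

6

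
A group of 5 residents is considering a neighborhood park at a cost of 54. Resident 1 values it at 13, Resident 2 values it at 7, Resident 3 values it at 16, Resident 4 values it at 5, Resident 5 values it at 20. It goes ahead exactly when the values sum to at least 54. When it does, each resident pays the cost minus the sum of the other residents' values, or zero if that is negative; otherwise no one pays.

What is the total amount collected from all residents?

28

Total value 61 ≥ cost 54, so it is built.
Resident 1: others sum to 48; max(0, 54 - 48) = 6.
Resident 2: others sum to 54; max(0, 54 - 54) = 0.
Resident 3: others sum to 45; max(0, 54 - 45) = 9.
Resident 4: others sum to 56; max(0, 54 - 56) = 0.
Resident 5: others sum to 41; max(0, 54 - 41) = 13.
Total collected = 6 + 0 + 9 + 0 + 13 = 28.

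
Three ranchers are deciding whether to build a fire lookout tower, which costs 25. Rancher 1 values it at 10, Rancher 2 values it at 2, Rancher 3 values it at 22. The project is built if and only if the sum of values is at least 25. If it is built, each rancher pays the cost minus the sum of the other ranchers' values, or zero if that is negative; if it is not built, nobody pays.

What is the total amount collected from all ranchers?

14

Total value 34 ≥ cost 25, so it is built.
Rancher 1: others sum to 24; max(0, 25 - 24) = 1.
Rancher 2: others sum to 32; max(0, 25 - 32) = 0.
Rancher 3: others sum to 12; max(0, 25 - 12) = 13.
Total collected = 1 + 0 + 13 = 14.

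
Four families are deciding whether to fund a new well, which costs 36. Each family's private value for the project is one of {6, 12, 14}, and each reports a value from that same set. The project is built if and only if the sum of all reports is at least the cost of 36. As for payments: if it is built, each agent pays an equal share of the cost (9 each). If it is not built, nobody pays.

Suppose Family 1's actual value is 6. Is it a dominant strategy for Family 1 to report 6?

Check each profile of the others' reports and compare truth against every alternative report.
Others report (6, 6, 12): truth gives 0, best alternative gives -3.
Others report (6, 6, 14): truth gives 0, best alternative gives -3.
Others report (6, 12, 6): truth gives 0, best alternative gives -3.
Others report (6, 14, 6): truth gives 0, best alternative gives -3.
Others report (12, 6, 6): truth gives 0, best alternative gives -3.
Others report (14, 6, 6): truth gives 0, best alternative gives -3.
(Remaining 21 profiles checked similarly; truth is weakly best in each.)
In every case the truthful report is at least as good as any alternative, so it is a dominant strategy.

Yes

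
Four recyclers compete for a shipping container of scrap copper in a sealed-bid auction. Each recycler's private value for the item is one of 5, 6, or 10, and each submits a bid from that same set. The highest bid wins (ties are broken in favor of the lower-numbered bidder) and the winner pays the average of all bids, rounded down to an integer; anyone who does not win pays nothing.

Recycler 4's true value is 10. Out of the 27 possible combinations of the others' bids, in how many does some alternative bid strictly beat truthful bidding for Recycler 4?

1

Others bid (5, 5, 5): truth gives 4; bid 6 gives 5 > 4. Violating.
Others bid (5, 5, 6): truth gives 4; no alternative beats it.
Others bid (5, 5, 10): truth gives 0; no alternative beats it.
(Checking all 27 profiles: 1 has a profitable deviation, 26 do not.)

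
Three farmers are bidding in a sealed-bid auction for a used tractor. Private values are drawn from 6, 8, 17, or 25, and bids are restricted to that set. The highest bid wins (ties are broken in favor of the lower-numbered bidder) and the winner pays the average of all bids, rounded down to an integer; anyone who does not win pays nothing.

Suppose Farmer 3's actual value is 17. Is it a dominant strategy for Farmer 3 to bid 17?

Consider the case where Farmer 1 bids 6 and Farmer 2 bids 6.
Truthful bid 17: wins, pays 9, utility 17 - 9 = 8.
Bid 8 instead: wins, pays 6, utility 17 - 6 = 11.
Since 11 > 8, bidding 8 is strictly better here, so truthful bidding is not dominant.

No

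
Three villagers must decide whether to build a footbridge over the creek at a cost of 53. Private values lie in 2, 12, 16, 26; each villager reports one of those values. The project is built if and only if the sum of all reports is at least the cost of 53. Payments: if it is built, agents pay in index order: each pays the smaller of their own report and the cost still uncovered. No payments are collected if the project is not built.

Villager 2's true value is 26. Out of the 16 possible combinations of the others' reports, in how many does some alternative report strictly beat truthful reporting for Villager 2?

5

Others report (12, 26): truth gives 0; report 16 gives 10 > 0. Violating.
Others report (16, 26): truth gives 0; report 12 gives 14 > 0. Violating.
Others report (26, 12): truth gives 0; report 16 gives 10 > 0. Violating.
Others report (26, 16): truth gives 0; report 12 gives 14 > 0. Violating.
Others report (2, 2): truth gives 0; no alternative beats it.
Others report (2, 12): truth gives 0; no alternative beats it.
(Checking all 16 profiles: 5 have a profitable deviation, 11 do not.)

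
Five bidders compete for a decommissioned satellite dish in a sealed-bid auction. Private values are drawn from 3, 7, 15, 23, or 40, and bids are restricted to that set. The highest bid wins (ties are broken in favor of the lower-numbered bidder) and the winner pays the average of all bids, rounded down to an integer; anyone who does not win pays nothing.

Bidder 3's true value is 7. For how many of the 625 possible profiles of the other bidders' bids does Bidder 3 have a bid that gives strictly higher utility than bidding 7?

2

Others bid (3, 7, 3, 3): truth gives 0; bid 15 gives 1 > 0. Violating.
Others bid (7, 3, 3, 3): truth gives 0; bid 15 gives 1 > 0. Violating.
Others bid (3, 3, 3, 3): truth gives 4; no alternative beats it.
Others bid (3, 3, 3, 7): truth gives 3; no alternative beats it.
(Checking all 625 profiles: 2 have a profitable deviation, 623 do not.)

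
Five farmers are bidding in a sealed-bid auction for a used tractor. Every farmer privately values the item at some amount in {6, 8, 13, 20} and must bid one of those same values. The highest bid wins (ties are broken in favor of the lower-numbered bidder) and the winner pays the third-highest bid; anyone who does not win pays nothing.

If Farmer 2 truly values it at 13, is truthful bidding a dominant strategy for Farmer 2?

No

Consider the case where Farmer 1 bids 6, Farmer 3 bids 6, Farmer 4 bids 6 and Farmer 5 bids 20.
Truthful bid 13: loses, pays 0, utility 0.
Bid 20 instead: wins, pays 6, utility 13 - 6 = 7.
Since 7 > 0, bidding 20 is strictly better here, so truthful bidding is not dominant.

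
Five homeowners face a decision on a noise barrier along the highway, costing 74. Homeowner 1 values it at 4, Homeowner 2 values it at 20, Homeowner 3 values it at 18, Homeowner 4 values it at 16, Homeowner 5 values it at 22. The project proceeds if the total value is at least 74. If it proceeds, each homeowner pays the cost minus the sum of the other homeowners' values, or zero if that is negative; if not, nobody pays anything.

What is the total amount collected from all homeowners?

52

Total value 80 ≥ cost 74, so it is built.
Homeowner 1: others sum to 76; max(0, 74 - 76) = 0.
Homeowner 2: others sum to 60; max(0, 74 - 60) = 14.
Homeowner 3: others sum to 62; max(0, 74 - 62) = 12.
Homeowner 4: others sum to 64; max(0, 74 - 64) = 10.
Homeowner 5: others sum to 58; max(0, 74 - 58) = 16.
Total collected = 0 + 14 + 12 + 10 + 16 = 52.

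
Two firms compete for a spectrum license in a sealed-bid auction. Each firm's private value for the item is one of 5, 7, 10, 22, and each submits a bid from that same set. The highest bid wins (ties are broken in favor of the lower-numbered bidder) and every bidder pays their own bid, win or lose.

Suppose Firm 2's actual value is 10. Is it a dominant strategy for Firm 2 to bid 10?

Consider the case where Firm 1 bids 5.
Truthful bid 10: wins, pays 10, utility 10 - 10 = 0.
Bid 7 instead: wins, pays 7, utility 10 - 7 = 3.
Since 3 > 0, bidding 7 is strictly better here, so truthful bidding is not dominant.

No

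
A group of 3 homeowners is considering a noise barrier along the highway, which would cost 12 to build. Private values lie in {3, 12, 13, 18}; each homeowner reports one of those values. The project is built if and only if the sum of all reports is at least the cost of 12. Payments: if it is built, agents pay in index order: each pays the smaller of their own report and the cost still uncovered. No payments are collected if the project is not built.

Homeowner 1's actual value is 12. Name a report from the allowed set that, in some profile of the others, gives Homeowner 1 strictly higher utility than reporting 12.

3

Suppose Homeowner 2 reports 3 and Homeowner 3 reports 12.
Report 12: project built, pays 12, utility 12 - 12 = 0.
Report 3: project built, pays 3, utility 12 - 3 = 9.
So reporting 3 beats truth here (9 > 0).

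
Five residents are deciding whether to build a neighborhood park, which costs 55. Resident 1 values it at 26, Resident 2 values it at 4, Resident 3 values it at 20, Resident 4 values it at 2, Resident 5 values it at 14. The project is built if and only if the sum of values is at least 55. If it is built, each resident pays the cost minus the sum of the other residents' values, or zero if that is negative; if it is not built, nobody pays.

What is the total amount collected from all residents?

27

Total value 66 ≥ cost 55, so it is built.
Resident 1: others sum to 40; max(0, 55 - 40) = 15.
Resident 2: others sum to 62; max(0, 55 - 62) = 0.
Resident 3: others sum to 46; max(0, 55 - 46) = 9.
Resident 4: others sum to 64; max(0, 55 - 64) = 0.
Resident 5: others sum to 52; max(0, 55 - 52) = 3.
Total collected = 15 + 0 + 9 + 0 + 3 = 27.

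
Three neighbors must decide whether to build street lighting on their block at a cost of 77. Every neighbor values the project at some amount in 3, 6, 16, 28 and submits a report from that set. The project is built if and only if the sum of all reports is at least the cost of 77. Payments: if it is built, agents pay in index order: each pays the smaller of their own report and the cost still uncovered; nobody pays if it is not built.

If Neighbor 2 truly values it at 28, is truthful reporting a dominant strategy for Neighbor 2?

Yes

Check each profile of the others' reports and compare truth against every alternative report.
Others report (3, 3): truth gives 0, best alternative gives 0.
Others report (3, 6): truth gives 0, best alternative gives 0.
Others report (3, 16): truth gives 0, best alternative gives 0.
Others report (3, 28): truth gives 0, best alternative gives 0.
Others report (6, 3): truth gives 0, best alternative gives 0.
Others report (6, 6): truth gives 0, best alternative gives 0.
(Remaining 10 profiles checked similarly; truth is weakly best in each.)
In every case the truthful report is at least as good as any alternative, so it is a dominant strategy.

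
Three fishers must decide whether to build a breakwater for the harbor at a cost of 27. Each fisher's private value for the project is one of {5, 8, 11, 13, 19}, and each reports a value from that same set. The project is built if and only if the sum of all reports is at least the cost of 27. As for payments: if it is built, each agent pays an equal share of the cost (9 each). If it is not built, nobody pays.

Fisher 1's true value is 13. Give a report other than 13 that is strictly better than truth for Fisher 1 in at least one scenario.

Suppose Fisher 2 reports 5 and Fisher 3 reports 5.
Report 13: project not built, utility 0.
Report 19: project built, pays 9, utility 13 - 9 = 4.
So reporting 19 beats truth here (4 > 0).

19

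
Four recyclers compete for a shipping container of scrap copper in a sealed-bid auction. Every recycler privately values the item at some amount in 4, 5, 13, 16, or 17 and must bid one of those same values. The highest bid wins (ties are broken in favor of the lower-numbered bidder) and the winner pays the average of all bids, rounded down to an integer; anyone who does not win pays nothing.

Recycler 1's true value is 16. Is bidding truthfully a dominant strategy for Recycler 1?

No

Consider the case where Recycler 2 bids 4, Recycler 3 bids 4 and Recycler 4 bids 4.
Truthful bid 16: wins, pays 7, utility 16 - 7 = 9.
Bid 4 instead: wins, pays 4, utility 16 - 4 = 12.
Since 12 > 9, bidding 4 is strictly better here, so truthful bidding is not dominant.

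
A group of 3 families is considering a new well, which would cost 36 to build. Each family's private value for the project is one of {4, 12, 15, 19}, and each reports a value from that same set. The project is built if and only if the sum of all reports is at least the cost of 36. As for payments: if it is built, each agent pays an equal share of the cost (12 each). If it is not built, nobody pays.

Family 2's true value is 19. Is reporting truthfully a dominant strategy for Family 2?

Check each profile of the others' reports and compare truth against every alternative report.
Others report (4, 15): truth gives 7, best alternative gives 0.
Others report (15, 4): truth gives 7, best alternative gives 0.
Others report (4, 19): truth gives 7, best alternative gives 7.
Others report (12, 12): truth gives 7, best alternative gives 7.
Others report (12, 15): truth gives 7, best alternative gives 7.
Others report (12, 19): truth gives 7, best alternative gives 7.
(Remaining 10 profiles checked similarly; truth is weakly best in each.)
In every case the truthful report is at least as good as any alternative, so it is a dominant strategy.

Yes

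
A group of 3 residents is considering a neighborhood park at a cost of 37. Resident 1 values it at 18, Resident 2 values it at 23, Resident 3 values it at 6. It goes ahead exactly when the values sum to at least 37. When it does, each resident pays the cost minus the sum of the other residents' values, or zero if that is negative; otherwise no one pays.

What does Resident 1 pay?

Total value 47 ≥ cost 37, so the project is built.
The other residents' values sum to 29.
Cost minus that sum is 37 - 29 = 8.

8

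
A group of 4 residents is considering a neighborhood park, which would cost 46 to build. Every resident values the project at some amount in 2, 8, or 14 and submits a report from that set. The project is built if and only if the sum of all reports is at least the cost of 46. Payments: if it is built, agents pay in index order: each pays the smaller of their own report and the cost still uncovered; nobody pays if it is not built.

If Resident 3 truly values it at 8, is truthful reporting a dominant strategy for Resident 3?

Check each profile of the others' reports and compare truth against every alternative report.
Others report (2, 2, 2): truth gives 0, best alternative gives 0.
Others report (2, 2, 8): truth gives 0, best alternative gives 0.
Others report (2, 2, 14): truth gives 0, best alternative gives 0.
Others report (2, 8, 2): truth gives 0, best alternative gives 0.
Others report (2, 8, 8): truth gives 0, best alternative gives 0.
Others report (2, 8, 14): truth gives 0, best alternative gives 0.
(Remaining 21 profiles checked similarly; truth is weakly best in each.)
In every case the truthful report is at least as good as any alternative, so it is a dominant strategy.

Yes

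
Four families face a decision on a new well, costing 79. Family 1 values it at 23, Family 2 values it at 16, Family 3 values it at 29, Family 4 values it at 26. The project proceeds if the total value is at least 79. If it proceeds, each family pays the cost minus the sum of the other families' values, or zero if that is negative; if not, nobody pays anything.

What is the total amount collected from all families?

34

Total value 94 ≥ cost 79, so it is built.
Family 1: others sum to 71; max(0, 79 - 71) = 8.
Family 2: others sum to 78; max(0, 79 - 78) = 1.
Family 3: others sum to 65; max(0, 79 - 65) = 14.
Family 4: others sum to 68; max(0, 79 - 68) = 11.
Total collected = 8 + 1 + 14 + 11 = 34.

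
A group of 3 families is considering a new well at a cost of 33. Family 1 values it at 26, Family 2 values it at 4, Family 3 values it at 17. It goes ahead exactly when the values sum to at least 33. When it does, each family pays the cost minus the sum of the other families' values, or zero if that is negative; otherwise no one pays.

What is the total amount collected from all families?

Total value 47 ≥ cost 33, so it is built.
Family 1: others sum to 21; max(0, 33 - 21) = 12.
Family 2: others sum to 43; max(0, 33 - 43) = 0.
Family 3: others sum to 30; max(0, 33 - 30) = 3.
Total collected = 12 + 0 + 3 = 15.

15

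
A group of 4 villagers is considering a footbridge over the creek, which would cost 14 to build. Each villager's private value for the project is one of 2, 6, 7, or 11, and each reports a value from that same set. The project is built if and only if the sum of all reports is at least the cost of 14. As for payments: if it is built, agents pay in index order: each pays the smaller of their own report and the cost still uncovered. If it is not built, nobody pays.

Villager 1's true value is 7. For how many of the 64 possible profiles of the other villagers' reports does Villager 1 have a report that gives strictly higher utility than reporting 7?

Others report (2, 2, 6): truth gives 0; report 6 gives 1 > 0. Violating.
Others report (2, 2, 7): truth gives 0; report 6 gives 1 > 0. Violating.
Others report (2, 2, 11): truth gives 0; report 2 gives 5 > 0. Violating.
Others report (2, 6, 2): truth gives 0; report 6 gives 1 > 0. Violating.
Others report (2, 2, 2): truth gives 0; no alternative beats it.
(Checking all 64 profiles: 63 have a profitable deviation, 1 does not.)

63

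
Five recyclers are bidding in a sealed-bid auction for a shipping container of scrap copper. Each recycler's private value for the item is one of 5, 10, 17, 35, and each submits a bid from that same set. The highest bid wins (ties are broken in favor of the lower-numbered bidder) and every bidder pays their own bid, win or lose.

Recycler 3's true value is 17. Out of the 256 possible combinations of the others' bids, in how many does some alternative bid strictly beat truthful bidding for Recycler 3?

224

Others bid (5, 5, 5, 5): truth gives 0; bid 10 gives 7 > 0. Violating.
Others bid (5, 5, 5, 10): truth gives 0; bid 10 gives 7 > 0. Violating.
Others bid (5, 5, 5, 35): truth gives -17; bid 5 gives -5 > -17. Violating.
Others bid (5, 5, 10, 5): truth gives 0; bid 10 gives 7 > 0. Violating.
Others bid (5, 5, 5, 17): truth gives 0; no alternative beats it.
Others bid (5, 5, 10, 17): truth gives 0; no alternative beats it.
(Checking all 256 profiles: 224 have a profitable deviation, 32 do not.)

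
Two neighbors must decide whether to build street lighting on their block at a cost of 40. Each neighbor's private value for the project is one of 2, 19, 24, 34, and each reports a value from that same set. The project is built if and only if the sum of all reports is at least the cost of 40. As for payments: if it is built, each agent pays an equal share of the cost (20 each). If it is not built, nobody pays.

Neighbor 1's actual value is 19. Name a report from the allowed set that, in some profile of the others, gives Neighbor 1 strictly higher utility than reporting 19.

2

Suppose Neighbor 2 reports 24.
Report 19: project built, pays 20, utility 19 - 20 = -1.
Report 2: project not built, utility 0.
So reporting 2 beats truth here (0 > -1).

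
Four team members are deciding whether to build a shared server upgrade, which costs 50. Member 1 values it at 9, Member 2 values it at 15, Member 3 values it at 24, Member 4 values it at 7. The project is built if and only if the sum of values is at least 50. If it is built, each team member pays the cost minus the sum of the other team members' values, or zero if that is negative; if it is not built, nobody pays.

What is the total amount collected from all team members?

35

Total value 55 ≥ cost 50, so it is built.
Member 1: others sum to 46; max(0, 50 - 46) = 4.
Member 2: others sum to 40; max(0, 50 - 40) = 10.
Member 3: others sum to 31; max(0, 50 - 31) = 19.
Member 4: others sum to 48; max(0, 50 - 48) = 2.
Total collected = 4 + 10 + 19 + 2 = 35.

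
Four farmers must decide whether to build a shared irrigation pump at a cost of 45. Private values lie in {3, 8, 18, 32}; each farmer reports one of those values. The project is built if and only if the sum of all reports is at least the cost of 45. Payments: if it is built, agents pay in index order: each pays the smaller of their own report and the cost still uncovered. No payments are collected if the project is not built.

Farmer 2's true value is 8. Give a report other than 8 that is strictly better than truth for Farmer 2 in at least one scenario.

3

Suppose Farmer 1 reports 3, Farmer 3 reports 8 and Farmer 4 reports 32.
Report 8: project built, pays 8, utility 8 - 8 = 0.
Report 3: project built, pays 3, utility 8 - 3 = 5.
So reporting 3 beats truth here (5 > 0).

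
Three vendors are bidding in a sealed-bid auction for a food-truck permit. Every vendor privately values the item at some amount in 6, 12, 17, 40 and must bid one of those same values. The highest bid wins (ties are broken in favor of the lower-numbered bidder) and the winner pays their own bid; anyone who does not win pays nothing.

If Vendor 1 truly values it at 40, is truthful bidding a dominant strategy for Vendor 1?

No

Consider the case where Vendor 2 bids 6 and Vendor 3 bids 6.
Truthful bid 40: wins, pays 40, utility 40 - 40 = 0.
Bid 6 instead: wins, pays 6, utility 40 - 6 = 34.
Since 34 > 0, bidding 6 is strictly better here, so truthful bidding is not dominant.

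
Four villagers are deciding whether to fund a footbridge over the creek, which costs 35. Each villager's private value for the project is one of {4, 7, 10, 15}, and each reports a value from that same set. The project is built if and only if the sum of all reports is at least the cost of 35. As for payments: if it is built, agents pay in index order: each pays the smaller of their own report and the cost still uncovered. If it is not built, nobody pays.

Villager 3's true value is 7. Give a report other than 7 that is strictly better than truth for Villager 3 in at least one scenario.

4

Suppose Villager 1 reports 4, Villager 2 reports 15 and Villager 4 reports 15.
Report 7: project built, pays 7, utility 7 - 7 = 0.
Report 4: project built, pays 4, utility 7 - 4 = 3.
So reporting 4 beats truth here (3 > 0).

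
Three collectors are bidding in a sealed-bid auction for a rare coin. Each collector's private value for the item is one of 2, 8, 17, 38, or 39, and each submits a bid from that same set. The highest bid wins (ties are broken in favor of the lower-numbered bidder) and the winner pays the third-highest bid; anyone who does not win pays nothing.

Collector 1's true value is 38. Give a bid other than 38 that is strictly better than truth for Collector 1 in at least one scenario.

39

Suppose Collector 2 bids 2 and Collector 3 bids 39.
Bid 38: loses, pays 0, utility 0.
Bid 39: wins, pays 2, utility 38 - 2 = 36.
So bidding 39 beats truth here (36 > 0).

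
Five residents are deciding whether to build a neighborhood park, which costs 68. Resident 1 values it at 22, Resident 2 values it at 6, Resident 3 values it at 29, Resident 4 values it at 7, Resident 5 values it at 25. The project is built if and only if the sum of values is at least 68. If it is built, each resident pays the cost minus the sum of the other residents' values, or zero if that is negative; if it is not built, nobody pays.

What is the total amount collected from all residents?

Total value 89 ≥ cost 68, so it is built.
Resident 1: others sum to 67; max(0, 68 - 67) = 1.
Resident 2: others sum to 83; max(0, 68 - 83) = 0.
Resident 3: others sum to 60; max(0, 68 - 60) = 8.
Resident 4: others sum to 82; max(0, 68 - 82) = 0.
Resident 5: others sum to 64; max(0, 68 - 64) = 4.
Total collected = 1 + 0 + 8 + 0 + 4 = 13.

13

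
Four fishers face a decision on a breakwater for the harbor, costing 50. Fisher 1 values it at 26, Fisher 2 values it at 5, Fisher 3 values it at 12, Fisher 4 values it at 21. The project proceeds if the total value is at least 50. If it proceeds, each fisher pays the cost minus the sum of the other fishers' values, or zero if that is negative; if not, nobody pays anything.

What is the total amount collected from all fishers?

Total value 64 ≥ cost 50, so it is built.
Fisher 1: others sum to 38; max(0, 50 - 38) = 12.
Fisher 2: others sum to 59; max(0, 50 - 59) = 0.
Fisher 3: others sum to 52; max(0, 50 - 52) = 0.
Fisher 4: others sum to 43; max(0, 50 - 43) = 7.
Total collected = 12 + 0 + 0 + 7 = 19.

19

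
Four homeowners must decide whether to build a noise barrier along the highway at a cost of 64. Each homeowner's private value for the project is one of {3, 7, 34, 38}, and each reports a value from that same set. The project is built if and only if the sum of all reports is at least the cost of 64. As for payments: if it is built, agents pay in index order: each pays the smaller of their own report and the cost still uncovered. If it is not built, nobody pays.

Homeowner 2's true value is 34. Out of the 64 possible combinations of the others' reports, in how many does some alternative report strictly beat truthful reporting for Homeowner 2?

32

Others report (3, 34, 34): truth gives 0; report 3 gives 31 > 0. Violating.
Others report (3, 34, 38): truth gives 0; report 3 gives 31 > 0. Violating.
Others report (3, 38, 34): truth gives 0; report 3 gives 31 > 0. Violating.
Others report (3, 38, 38): truth gives 0; report 3 gives 31 > 0. Violating.
Others report (3, 3, 3): truth gives 0; no alternative beats it.
Others report (3, 3, 7): truth gives 0; no alternative beats it.
(Checking all 64 profiles: 32 have a profitable deviation, 32 do not.)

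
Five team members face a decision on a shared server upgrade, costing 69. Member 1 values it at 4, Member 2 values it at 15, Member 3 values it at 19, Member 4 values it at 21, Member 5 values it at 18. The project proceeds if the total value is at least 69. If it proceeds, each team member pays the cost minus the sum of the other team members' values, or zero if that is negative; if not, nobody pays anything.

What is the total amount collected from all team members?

41

Total value 77 ≥ cost 69, so it is built.
Member 1: others sum to 73; max(0, 69 - 73) = 0.
Member 2: others sum to 62; max(0, 69 - 62) = 7.
Member 3: others sum to 58; max(0, 69 - 58) = 11.
Member 4: others sum to 56; max(0, 69 - 56) = 13.
Member 5: others sum to 59; max(0, 69 - 59) = 10.
Total collected = 0 + 7 + 11 + 13 + 10 = 41.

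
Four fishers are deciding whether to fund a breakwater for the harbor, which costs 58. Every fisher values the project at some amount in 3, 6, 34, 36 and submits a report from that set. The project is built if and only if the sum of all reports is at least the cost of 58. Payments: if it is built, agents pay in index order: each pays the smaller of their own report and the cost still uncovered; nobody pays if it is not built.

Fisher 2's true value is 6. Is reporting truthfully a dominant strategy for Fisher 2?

Consider the case where Fisher 1 reports 3, Fisher 3 reports 34 and Fisher 4 reports 34.
Truthful report 6: project built, pays 6, utility 6 - 6 = 0.
Report 3 instead: project built, pays 3, utility 6 - 3 = 3.
Since 3 > 0, reporting 3 is strictly better here, so truthful reporting is not dominant.

No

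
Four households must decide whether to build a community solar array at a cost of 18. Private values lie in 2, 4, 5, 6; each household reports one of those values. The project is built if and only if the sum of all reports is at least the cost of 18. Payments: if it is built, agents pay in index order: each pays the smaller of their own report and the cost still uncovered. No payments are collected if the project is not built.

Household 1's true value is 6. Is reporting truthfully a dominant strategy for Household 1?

Consider the case where Household 2 reports 2, Household 3 reports 5 and Household 4 reports 6.
Truthful report 6: project built, pays 6, utility 6 - 6 = 0.
Report 5 instead: project built, pays 5, utility 6 - 5 = 1.
Since 1 > 0, reporting 5 is strictly better here, so truthful reporting is not dominant.

No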